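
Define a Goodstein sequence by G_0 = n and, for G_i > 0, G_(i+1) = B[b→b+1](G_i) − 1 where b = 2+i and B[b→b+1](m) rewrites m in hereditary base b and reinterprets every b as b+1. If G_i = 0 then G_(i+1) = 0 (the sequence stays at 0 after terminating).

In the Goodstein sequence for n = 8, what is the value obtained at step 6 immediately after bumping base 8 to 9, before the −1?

(0) 8|_2 = 2^(2 + 1) ↦ 3^(3 + 1)|_3 = 81 ⇒ 80
(1) 80|_3 = 2·3^3 + 2·3^2 + 2·3 + 2 ↦ 2·4^4 + 2·4^2 + 2·4 + 2|_4 = 554 ⇒ 553
(2) 553|_4 = 2·4^4 + 2·4^2 + 2·4 + 1 ↦ 2·5^5 + 2·5^2 + 2·5 + 1|_5 = 6311 ⇒ 6310
(3) 6310|_5 = 2·5^5 + 2·5^2 + 2·5 ↦ 2·6^6 + 2·6^2 + 2·6|_6 = 93396 ⇒ 93395
(4) 93395|_6 = 2·6^6 + 2·6^2 + 6 + 5 ↦ 2·7^7 + 2·7^2 + 7 + 5|_7 = 1647196 ⇒ 1647195
(5) 1647195|_7 = 2·7^7 + 2·7^2 + 7 + 4 ↦ 2·8^8 + 2·8^2 + 8 + 4|_8 = 33554572 ⇒ 33554571

774841152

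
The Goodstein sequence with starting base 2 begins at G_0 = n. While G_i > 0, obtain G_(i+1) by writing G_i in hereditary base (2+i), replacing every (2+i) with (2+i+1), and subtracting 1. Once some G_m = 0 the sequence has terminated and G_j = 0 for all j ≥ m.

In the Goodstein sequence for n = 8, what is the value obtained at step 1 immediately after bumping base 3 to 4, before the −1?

step 0: 8 = 2^(2 + 1); sub 3 for 2: 3^(3 + 1); = 81; G_1 = 81−1 = 80
step 1: 80 = 2·3^3 + 2·3^2 + 2·3 + 2; sub 4 for 3: 2·4^4 + 2·4^2 + 2·4 + 2; = 554; G_2 = 554−1 = 553

554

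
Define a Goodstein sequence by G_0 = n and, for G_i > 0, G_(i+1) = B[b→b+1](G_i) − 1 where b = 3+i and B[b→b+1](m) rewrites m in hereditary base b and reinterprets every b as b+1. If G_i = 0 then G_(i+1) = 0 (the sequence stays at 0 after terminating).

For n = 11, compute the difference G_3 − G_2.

base 3: 11 = 3^2 + 2; at 4: 4^2 + 2 = 18; next = 17
base 4: 17 = 4^2 + 1; at 5: 5^2 + 1 = 26; next = 25
base 5: 25 = 5^2; at 6: 6^2 = 36; next = 35

10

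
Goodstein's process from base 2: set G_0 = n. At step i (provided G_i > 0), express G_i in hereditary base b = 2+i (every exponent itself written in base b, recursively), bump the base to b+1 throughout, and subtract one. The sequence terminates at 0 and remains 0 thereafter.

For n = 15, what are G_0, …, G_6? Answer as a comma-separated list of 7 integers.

15 —HB2→ 2^(2 + 1) + 2^2 + 2 + 1 —bump→ 3^(3 + 1) + 3^3 + 3 + 1 = 112 —(−1)→ 111
111 —HB3→ 3^(3 + 1) + 3^3 + 3 —bump→ 4^(4 + 1) + 4^4 + 4 = 1284 —(−1)→ 1283
1283 —HB4→ 4^(4 + 1) + 4^4 + 3 —bump→ 5^(5 + 1) + 5^5 + 3 = 18753 —(−1)→ 18752
18752 —HB5→ 5^(5 + 1) + 5^5 + 2 —bump→ 6^(6 + 1) + 6^6 + 2 = 326594 —(−1)→ 326593
326593 —HB6→ 6^(6 + 1) + 6^6 + 1 —bump→ 7^(7 + 1) + 7^7 + 1 = 6588345 —(−1)→ 6588344
6588344 —HB7→ 7^(7 + 1) + 7^7 —bump→ 8^(8 + 1) + 8^8 = 150994944 —(−1)→ 150994943

15, 111, 1283, 18752, 326593, 6588344, 150994943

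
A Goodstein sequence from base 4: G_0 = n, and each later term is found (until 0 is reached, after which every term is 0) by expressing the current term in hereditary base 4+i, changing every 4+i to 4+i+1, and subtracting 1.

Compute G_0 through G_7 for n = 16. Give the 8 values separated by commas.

i=0: 16 = 4^2 (b=4); 4→5: 5^2 = 25; 25−1 = 24
i=1: 24 = 4·5 + 4 (b=5); 5→6: 4·6 + 4 = 28; 28−1 = 27
i=2: 27 = 4·6 + 3 (b=6); 6→7: 4·7 + 3 = 31; 31−1 = 30
i=3: 30 = 4·7 + 2 (b=7); 7→8: 4·8 + 2 = 34; 34−1 = 33
i=4: 33 = 4·8 + 1 (b=8); 8→9: 4·9 + 1 = 37; 37−1 = 36
i=5: 36 = 4·9 (b=9); 9→10: 4·10 = 40; 40−1 = 39
i=6: 39 = 3·10 + 9 (b=10); 10→11: 3·11 + 9 = 42; 42−1 = 41

16, 24, 27, 30, 33, 36, 39, 41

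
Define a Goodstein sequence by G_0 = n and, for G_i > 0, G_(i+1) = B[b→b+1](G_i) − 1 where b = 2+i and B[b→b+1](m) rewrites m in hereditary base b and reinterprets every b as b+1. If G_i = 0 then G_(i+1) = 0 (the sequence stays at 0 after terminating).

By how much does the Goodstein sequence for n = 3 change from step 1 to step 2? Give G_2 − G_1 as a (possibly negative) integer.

0

step 0: 3 = 2 + 1; sub 3 for 2: 3 + 1; = 4; G_1 = 4−1 = 3
step 1: 3 = 3; sub 4 for 3: 4; = 4; G_2 = 4−1 = 3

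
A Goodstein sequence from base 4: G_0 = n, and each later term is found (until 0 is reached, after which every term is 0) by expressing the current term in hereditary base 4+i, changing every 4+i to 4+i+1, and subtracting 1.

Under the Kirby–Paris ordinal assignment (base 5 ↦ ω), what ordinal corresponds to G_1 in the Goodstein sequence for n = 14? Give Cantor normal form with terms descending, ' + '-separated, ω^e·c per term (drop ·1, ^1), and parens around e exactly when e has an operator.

ω·3 + 1

[0] 14 ≡ 3·4 + 2 (base 4). Lift 5: 17. −1: 16.
[1] 16 ≡ 3·5 + 1 (base 5). Lift 6: 19. −1: 18.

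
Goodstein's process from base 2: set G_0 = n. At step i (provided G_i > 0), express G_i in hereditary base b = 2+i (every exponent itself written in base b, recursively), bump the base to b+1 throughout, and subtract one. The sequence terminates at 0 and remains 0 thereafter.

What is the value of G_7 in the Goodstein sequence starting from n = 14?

3487116548

G_0 = 14. HB_2(14) = 2^(2 + 1) + 2^2 + 2. Bump = 111. G_1 = 110.
G_1 = 110. HB_3(110) = 3^(3 + 1) + 3^3 + 2. Bump = 1282. G_2 = 1281.
G_2 = 1281. HB_4(1281) = 4^(4 + 1) + 4^4 + 1. Bump = 18751. G_3 = 18750.
G_3 = 18750. HB_5(18750) = 5^(5 + 1) + 5^5. Bump = 326592. G_4 = 326591.
G_4 = 326591. HB_6(326591) = 6^(6 + 1) + 5·6^5 + 5·6^4 + 5·6^3 + 5·6^2 + 5·6 + 5. Bump = 5862841. G_5 = 5862840.
G_5 = 5862840. HB_7(5862840) = 7^(7 + 1) + 5·7^5 + 5·7^4 + 5·7^3 + 5·7^2 + 5·7 + 4. Bump = 134404972. G_6 = 134404971.
G_6 = 134404971. HB_8(134404971) = 8^(8 + 1) + 5·8^5 + 5·8^4 + 5·8^3 + 5·8^2 + 5·8 + 3. Bump = 3487116549. G_7 = 3487116548.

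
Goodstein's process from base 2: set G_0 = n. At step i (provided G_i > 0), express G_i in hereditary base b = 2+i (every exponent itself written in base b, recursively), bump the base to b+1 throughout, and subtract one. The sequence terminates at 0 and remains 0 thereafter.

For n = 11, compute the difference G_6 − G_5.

128452926

G_0=11  [base 2] 2^(2 + 1) + 2 + 1  →[2↦3]→  3^(3 + 1) + 3 + 1 = 85  −1 ⇒ G_1=84
G_1=84  [base 3] 3^(3 + 1) + 3  →[3↦4]→  4^(4 + 1) + 4 = 1028  −1 ⇒ G_2=1027
G_2=1027  [base 4] 4^(4 + 1) + 3  →[4↦5]→  5^(5 + 1) + 3 = 15628  −1 ⇒ G_3=15627
G_3=15627  [base 5] 5^(5 + 1) + 2  →[5↦6]→  6^(6 + 1) + 2 = 279938  −1 ⇒ G_4=279937
G_4=279937  [base 6] 6^(6 + 1) + 1  →[6↦7]→  7^(7 + 1) + 1 = 5764802  −1 ⇒ G_5=5764801
G_5=5764801  [base 7] 7^(7 + 1)  →[7↦8]→  8^(8 + 1) = 134217728  −1 ⇒ G_6=134217727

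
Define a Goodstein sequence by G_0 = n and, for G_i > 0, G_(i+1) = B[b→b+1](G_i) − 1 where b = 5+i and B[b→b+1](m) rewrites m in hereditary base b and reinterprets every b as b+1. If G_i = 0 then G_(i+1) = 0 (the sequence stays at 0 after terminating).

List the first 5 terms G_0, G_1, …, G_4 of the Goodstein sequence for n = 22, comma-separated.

22, 25, 28, 31, 33

G_0=22  [base 5] 4·5 + 2  →[5↦6]→  4·6 + 2 = 26  −1 ⇒ G_1=25
G_1=25  [base 6] 4·6 + 1  →[6↦7]→  4·7 + 1 = 29  −1 ⇒ G_2=28
G_2=28  [base 7] 4·7  →[7↦8]→  4·8 = 32  −1 ⇒ G_3=31
G_3=31  [base 8] 3·8 + 7  →[8↦9]→  3·9 + 7 = 34  −1 ⇒ G_4=33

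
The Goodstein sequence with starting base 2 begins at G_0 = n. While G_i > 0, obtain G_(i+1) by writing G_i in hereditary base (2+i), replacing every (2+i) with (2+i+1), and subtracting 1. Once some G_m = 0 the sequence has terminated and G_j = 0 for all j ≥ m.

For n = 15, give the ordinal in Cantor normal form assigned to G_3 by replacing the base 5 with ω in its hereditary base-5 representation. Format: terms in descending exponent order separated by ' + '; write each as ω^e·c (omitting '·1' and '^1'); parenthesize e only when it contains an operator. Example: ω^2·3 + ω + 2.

base 2: 15 = 2^(2 + 1) + 2^2 + 2 + 1; at 3: 3^(3 + 1) + 3^3 + 3 + 1 = 112; next = 111
base 3: 111 = 3^(3 + 1) + 3^3 + 3; at 4: 4^(4 + 1) + 4^4 + 4 = 1284; next = 1283
base 4: 1283 = 4^(4 + 1) + 4^4 + 3; at 5: 5^(5 + 1) + 5^5 + 3 = 18753; next = 18752

ω^(ω + 1) + ω^ω + 2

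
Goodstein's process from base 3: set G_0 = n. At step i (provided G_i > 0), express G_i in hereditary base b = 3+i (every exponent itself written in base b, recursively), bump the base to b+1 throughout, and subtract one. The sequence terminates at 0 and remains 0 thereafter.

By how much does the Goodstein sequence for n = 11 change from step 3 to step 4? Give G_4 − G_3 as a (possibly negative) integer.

G_0 = 11. HB_3(11) = 3^2 + 2. Bump = 18. G_1 = 17.
G_1 = 17. HB_4(17) = 4^2 + 1. Bump = 26. G_2 = 25.
G_2 = 25. HB_5(25) = 5^2. Bump = 36. G_3 = 35.
G_3 = 35. HB_6(35) = 5·6 + 5. Bump = 40. G_4 = 39.

4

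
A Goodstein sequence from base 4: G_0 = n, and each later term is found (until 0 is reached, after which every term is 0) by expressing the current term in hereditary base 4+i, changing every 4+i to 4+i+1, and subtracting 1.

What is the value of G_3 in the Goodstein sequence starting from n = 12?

12 —HB4→ 3·4 —bump→ 3·5 = 15 —(−1)→ 14
14 —HB5→ 2·5 + 4 —bump→ 2·6 + 4 = 16 —(−1)→ 15
15 —HB6→ 2·6 + 3 —bump→ 2·7 + 3 = 17 —(−1)→ 16

16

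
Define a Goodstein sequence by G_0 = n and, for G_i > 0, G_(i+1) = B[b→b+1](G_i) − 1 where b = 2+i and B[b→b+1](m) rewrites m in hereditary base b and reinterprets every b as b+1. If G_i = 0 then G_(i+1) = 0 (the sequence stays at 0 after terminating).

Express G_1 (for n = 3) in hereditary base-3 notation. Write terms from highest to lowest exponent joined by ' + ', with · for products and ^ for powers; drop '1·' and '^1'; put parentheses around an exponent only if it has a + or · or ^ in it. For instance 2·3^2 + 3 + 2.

3

step 0: 3 = 2 + 1; sub 3 for 2: 3 + 1; = 4; G_1 = 4−1 = 3
step 1: 3 = 3; sub 4 for 3: 4; = 4; G_2 = 4−1 = 3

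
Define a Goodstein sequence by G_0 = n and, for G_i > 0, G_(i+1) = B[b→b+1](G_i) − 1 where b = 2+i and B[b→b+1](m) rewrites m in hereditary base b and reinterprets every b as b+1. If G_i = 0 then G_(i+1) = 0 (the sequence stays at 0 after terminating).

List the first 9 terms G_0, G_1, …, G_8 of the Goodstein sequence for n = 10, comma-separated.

G_0 = 10. HB_2(10) = 2^(2 + 1) + 2. Bump = 84. G_1 = 83.
G_1 = 83. HB_3(83) = 3^(3 + 1) + 2. Bump = 1026. G_2 = 1025.
G_2 = 1025. HB_4(1025) = 4^(4 + 1) + 1. Bump = 15626. G_3 = 15625.
G_3 = 15625. HB_5(15625) = 5^(5 + 1). Bump = 279936. G_4 = 279935.
G_4 = 279935. HB_6(279935) = 5·6^6 + 5·6^5 + 5·6^4 + 5·6^3 + 5·6^2 + 5·6 + 5. Bump = 4215755. G_5 = 4215754.
G_5 = 4215754. HB_7(4215754) = 5·7^7 + 5·7^5 + 5·7^4 + 5·7^3 + 5·7^2 + 5·7 + 4. Bump = 84073324. G_6 = 84073323.
G_6 = 84073323. HB_8(84073323) = 5·8^8 + 5·8^5 + 5·8^4 + 5·8^3 + 5·8^2 + 5·8 + 3. Bump = 1937434593. G_7 = 1937434592.
G_7 = 1937434592. HB_9(1937434592) = 5·9^9 + 5·9^5 + 5·9^4 + 5·9^3 + 5·9^2 + 5·9 + 2. Bump = 50000555552. G_8 = 50000555551.

10, 83, 1025, 15625, 279935, 4215754, 84073323, 1937434592, 50000555551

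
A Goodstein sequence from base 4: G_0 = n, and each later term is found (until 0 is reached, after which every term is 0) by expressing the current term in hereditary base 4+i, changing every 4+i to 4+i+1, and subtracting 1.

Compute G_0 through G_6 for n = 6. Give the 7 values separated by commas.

6, 6, 6, 6, 5, 4, 3

(0) 6|_4 = 4 + 2 ↦ 5 + 2|_5 = 7 ⇒ 6
(1) 6|_5 = 5 + 1 ↦ 6 + 1|_6 = 7 ⇒ 6
(2) 6|_6 = 6 ↦ 7|_7 = 7 ⇒ 6
(3) 6|_7 = 6 ↦ 6|_8 = 6 ⇒ 5
(4) 5|_8 = 5 ↦ 5|_9 = 5 ⇒ 4
(5) 4|_9 = 4 ↦ 4|_10 = 4 ⇒ 3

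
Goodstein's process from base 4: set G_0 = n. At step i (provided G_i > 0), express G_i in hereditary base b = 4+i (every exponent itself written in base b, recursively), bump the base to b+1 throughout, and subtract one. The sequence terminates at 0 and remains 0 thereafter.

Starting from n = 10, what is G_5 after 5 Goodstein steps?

10 —HB4→ 2·4 + 2 —bump→ 2·5 + 2 = 12 —(−1)→ 11
11 —HB5→ 2·5 + 1 —bump→ 2·6 + 1 = 13 —(−1)→ 12
12 —HB6→ 2·6 —bump→ 2·7 = 14 —(−1)→ 13
13 —HB7→ 7 + 6 —bump→ 8 + 6 = 14 —(−1)→ 13
13 —HB8→ 8 + 5 —bump→ 9 + 5 = 14 —(−1)→ 13

13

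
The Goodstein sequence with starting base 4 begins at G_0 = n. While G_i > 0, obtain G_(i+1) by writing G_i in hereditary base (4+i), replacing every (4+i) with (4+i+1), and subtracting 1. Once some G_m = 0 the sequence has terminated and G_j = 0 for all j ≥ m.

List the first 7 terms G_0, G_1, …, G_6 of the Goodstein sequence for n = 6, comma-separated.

6, 6, 6, 6, 5, 4, 3

6 —HB4→ 4 + 2 —bump→ 5 + 2 = 7 —(−1)→ 6
6 —HB5→ 5 + 1 —bump→ 6 + 1 = 7 —(−1)→ 6
6 —HB6→ 6 —bump→ 7 = 7 —(−1)→ 6
6 —HB7→ 6 —bump→ 6 = 6 —(−1)→ 5
5 —HB8→ 5 —bump→ 5 = 5 —(−1)→ 4
4 —HB9→ 4 —bump→ 4 = 4 —(−1)→ 3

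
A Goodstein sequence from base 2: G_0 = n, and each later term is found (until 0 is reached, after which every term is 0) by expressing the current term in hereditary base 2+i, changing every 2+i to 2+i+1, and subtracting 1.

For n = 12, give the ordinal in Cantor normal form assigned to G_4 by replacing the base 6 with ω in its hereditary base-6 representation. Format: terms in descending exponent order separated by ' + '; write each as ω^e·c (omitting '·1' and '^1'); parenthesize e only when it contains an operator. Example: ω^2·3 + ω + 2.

ω^(ω + 1) + ω^2·2 + ω + 5

[0] 12 ≡ 2^(2 + 1) + 2^2 (base 2). Lift 3: 108. −1: 107.
[1] 107 ≡ 3^(3 + 1) + 2·3^2 + 2·3 + 2 (base 3). Lift 4: 1066. −1: 1065.
[2] 1065 ≡ 4^(4 + 1) + 2·4^2 + 2·4 + 1 (base 4). Lift 5: 15686. −1: 15685.
[3] 15685 ≡ 5^(5 + 1) + 2·5^2 + 2·5 (base 5). Lift 6: 280020. −1: 280019.
[4] 280019 ≡ 6^(6 + 1) + 2·6^2 + 6 + 5 (base 6). Lift 7: 5764911. −1: 5764910.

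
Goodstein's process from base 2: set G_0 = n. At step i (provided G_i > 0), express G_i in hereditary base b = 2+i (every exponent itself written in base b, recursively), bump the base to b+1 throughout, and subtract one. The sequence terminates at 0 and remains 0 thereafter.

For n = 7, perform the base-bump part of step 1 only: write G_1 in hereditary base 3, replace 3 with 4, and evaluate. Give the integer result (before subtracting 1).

(0) 7|_2 = 2^2 + 2 + 1 ↦ 3^3 + 3 + 1|_3 = 31 ⇒ 30
(1) 30|_3 = 3^3 + 3 ↦ 4^4 + 4|_4 = 260 ⇒ 259

260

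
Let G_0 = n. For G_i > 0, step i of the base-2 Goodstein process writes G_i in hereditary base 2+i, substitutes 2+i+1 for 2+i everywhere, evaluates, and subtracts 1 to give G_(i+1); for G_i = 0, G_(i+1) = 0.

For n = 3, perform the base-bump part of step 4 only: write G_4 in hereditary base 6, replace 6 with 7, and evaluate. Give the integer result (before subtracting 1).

G_0=3  [base 2] 2 + 1  →[2↦3]→  3 + 1 = 4  −1 ⇒ G_1=3
G_1=3  [base 3] 3  →[3↦4]→  4 = 4  −1 ⇒ G_2=3
G_2=3  [base 4] 3  →[4↦5]→  3 = 3  −1 ⇒ G_3=2
G_3=2  [base 5] 2  →[5↦6]→  2 = 2  −1 ⇒ G_4=1
G_4=1  [base 6] 1  →[6↦7]→  1 = 1  −1 ⇒ G_5=0

1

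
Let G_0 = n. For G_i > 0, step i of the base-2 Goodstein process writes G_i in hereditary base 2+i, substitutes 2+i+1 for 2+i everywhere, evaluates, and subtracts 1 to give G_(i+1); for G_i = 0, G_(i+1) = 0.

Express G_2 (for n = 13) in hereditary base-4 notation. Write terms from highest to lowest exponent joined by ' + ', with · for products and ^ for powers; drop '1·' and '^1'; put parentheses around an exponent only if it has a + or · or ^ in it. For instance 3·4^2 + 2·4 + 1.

4^(4 + 1) + 3·4^3 + 3·4^2 + 3·4 + 3

G_0 = 13. HB_2(13) = 2^(2 + 1) + 2^2 + 1. Bump = 109. G_1 = 108.
G_1 = 108. HB_3(108) = 3^(3 + 1) + 3^3. Bump = 1280. G_2 = 1279.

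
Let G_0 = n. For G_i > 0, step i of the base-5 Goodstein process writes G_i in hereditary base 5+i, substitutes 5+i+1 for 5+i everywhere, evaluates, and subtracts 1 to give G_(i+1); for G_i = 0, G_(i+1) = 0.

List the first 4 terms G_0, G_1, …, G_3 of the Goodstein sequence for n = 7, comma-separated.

7, 7, 7, 7

[0] 7 ≡ 5 + 2 (base 5). Lift 6: 8. −1: 7.
[1] 7 ≡ 6 + 1 (base 6). Lift 7: 8. −1: 7.
[2] 7 ≡ 7 (base 7). Lift 8: 8. −1: 7.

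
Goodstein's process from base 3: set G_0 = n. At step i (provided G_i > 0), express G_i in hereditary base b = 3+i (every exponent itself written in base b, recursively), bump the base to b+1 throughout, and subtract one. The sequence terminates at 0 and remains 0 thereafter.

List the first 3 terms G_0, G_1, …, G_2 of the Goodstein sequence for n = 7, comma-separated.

7, 8, 9

base 3: 7 = 2·3 + 1; at 4: 2·4 + 1 = 9; next = 8
base 4: 8 = 2·4; at 5: 2·5 = 10; next = 9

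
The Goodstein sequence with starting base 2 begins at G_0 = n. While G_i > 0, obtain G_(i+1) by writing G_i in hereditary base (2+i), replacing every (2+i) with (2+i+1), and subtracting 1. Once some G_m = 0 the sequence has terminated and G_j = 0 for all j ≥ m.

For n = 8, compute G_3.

6310

[0] 8 ≡ 2^(2 + 1) (base 2). Lift 3: 81. −1: 80.
[1] 80 ≡ 2·3^3 + 2·3^2 + 2·3 + 2 (base 3). Lift 4: 554. −1: 553.
[2] 553 ≡ 2·4^4 + 2·4^2 + 2·4 + 1 (base 4). Lift 5: 6311. −1: 6310.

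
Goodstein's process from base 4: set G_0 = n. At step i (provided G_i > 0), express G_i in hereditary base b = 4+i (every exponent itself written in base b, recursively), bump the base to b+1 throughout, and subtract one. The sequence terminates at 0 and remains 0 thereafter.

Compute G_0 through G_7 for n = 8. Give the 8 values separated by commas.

8, 9, 9, 9, 9, 9, 9, 8

[0] 8 ≡ 2·4 (base 4). Lift 5: 10. −1: 9.
[1] 9 ≡ 5 + 4 (base 5). Lift 6: 10. −1: 9.
[2] 9 ≡ 6 + 3 (base 6). Lift 7: 10. −1: 9.
[3] 9 ≡ 7 + 2 (base 7). Lift 8: 10. −1: 9.
[4] 9 ≡ 8 + 1 (base 8). Lift 9: 10. −1: 9.
[5] 9 ≡ 9 (base 9). Lift 10: 10. −1: 9.
[6] 9 ≡ 9 (base 10). Lift 11: 9. −1: 8.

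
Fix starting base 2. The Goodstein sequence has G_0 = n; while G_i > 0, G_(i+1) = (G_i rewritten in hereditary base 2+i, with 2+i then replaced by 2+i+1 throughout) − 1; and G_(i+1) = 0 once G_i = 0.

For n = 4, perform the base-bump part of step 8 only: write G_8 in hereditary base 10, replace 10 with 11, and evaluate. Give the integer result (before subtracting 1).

G_0 = 4. HB_2(4) = 2^2. Bump = 27. G_1 = 26.
G_1 = 26. HB_3(26) = 2·3^2 + 2·3 + 2. Bump = 42. G_2 = 41.
G_2 = 41. HB_4(41) = 2·4^2 + 2·4 + 1. Bump = 61. G_3 = 60.
G_3 = 60. HB_5(60) = 2·5^2 + 2·5. Bump = 84. G_4 = 83.
G_4 = 83. HB_6(83) = 2·6^2 + 6 + 5. Bump = 110. G_5 = 109.
G_5 = 109. HB_7(109) = 2·7^2 + 7 + 4. Bump = 140. G_6 = 139.
G_6 = 139. HB_8(139) = 2·8^2 + 8 + 3. Bump = 174. G_7 = 173.
G_7 = 173. HB_9(173) = 2·9^2 + 9 + 2. Bump = 212. G_8 = 211.
G_8 = 211. HB_10(211) = 2·10^2 + 10 + 1. Bump = 254. G_9 = 253.

254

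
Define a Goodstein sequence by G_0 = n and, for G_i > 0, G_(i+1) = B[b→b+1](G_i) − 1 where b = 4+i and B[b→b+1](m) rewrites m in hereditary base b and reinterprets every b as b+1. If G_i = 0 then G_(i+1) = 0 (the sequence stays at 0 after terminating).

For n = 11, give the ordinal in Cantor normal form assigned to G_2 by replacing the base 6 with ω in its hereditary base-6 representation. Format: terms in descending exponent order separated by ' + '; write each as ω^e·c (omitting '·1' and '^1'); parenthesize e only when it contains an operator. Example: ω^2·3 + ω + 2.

ω·2 + 1

i=0: 11 = 2·4 + 3 (b=4); 4→5: 2·5 + 3 = 13; 13−1 = 12
i=1: 12 = 2·5 + 2 (b=5); 5→6: 2·6 + 2 = 14; 14−1 = 13
i=2: 13 = 2·6 + 1 (b=6); 6→7: 2·7 + 1 = 15; 15−1 = 14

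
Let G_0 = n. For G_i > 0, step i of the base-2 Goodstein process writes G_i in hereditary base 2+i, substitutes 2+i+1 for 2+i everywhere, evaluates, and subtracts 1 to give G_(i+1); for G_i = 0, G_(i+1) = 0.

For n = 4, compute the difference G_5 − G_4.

26

G_0=4  [base 2] 2^2  →[2↦3]→  3^3 = 27  −1 ⇒ G_1=26
G_1=26  [base 3] 2·3^2 + 2·3 + 2  →[3↦4]→  2·4^2 + 2·4 + 2 = 42  −1 ⇒ G_2=41
G_2=41  [base 4] 2·4^2 + 2·4 + 1  →[4↦5]→  2·5^2 + 2·5 + 1 = 61  −1 ⇒ G_3=60
G_3=60  [base 5] 2·5^2 + 2·5  →[5↦6]→  2·6^2 + 2·6 = 84  −1 ⇒ G_4=83
G_4=83  [base 6] 2·6^2 + 6 + 5  →[6↦7]→  2·7^2 + 7 + 5 = 110  −1 ⇒ G_5=109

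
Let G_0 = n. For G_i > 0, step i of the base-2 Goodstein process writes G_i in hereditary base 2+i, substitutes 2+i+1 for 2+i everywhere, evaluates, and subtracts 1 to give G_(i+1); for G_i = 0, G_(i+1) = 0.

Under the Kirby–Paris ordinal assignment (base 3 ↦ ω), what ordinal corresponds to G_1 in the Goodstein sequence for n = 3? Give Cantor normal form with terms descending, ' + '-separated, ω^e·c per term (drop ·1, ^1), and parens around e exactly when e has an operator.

[0] 3 ≡ 2 + 1 (base 2). Lift 3: 4. −1: 3.
[1] 3 ≡ 3 (base 3). Lift 4: 4. −1: 3.

ω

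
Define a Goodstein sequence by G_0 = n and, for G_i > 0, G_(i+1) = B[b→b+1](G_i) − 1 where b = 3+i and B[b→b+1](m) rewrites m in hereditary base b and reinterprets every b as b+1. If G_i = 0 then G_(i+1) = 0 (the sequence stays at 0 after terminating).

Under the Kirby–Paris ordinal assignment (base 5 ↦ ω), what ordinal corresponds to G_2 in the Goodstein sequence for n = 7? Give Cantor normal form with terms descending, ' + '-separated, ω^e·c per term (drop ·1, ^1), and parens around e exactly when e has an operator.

i=0: 7 = 2·3 + 1 (b=3); 3→4: 2·4 + 1 = 9; 9−1 = 8
i=1: 8 = 2·4 (b=4); 4→5: 2·5 = 10; 10−1 = 9

ω + 4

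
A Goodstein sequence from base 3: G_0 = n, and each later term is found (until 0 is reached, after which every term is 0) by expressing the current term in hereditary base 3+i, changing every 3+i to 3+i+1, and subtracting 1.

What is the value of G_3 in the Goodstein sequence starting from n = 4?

3

G_0 = 4. HB_3(4) = 3 + 1. Bump = 5. G_1 = 4.
G_1 = 4. HB_4(4) = 4. Bump = 5. G_2 = 4.
G_2 = 4. HB_5(4) = 4. Bump = 4. G_3 = 3.
G_3 = 3. HB_6(3) = 3. Bump = 3. G_4 = 2.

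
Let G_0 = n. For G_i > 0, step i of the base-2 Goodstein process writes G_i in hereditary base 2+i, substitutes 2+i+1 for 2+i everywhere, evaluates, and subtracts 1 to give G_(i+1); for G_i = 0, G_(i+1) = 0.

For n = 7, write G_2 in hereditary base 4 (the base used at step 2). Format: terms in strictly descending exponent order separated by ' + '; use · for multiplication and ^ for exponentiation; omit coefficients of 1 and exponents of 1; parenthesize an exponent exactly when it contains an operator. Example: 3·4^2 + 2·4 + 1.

G_0 = 7. HB_2(7) = 2^2 + 2 + 1. Bump = 31. G_1 = 30.
G_1 = 30. HB_3(30) = 3^3 + 3. Bump = 260. G_2 = 259.

4^4 + 3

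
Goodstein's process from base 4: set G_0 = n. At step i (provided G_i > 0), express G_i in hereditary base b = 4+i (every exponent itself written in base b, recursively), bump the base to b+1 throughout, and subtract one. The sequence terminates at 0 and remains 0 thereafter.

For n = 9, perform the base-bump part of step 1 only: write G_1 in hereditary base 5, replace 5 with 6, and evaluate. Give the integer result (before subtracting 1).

12

base 4: 9 = 2·4 + 1; at 5: 2·5 + 1 = 11; next = 10
base 5: 10 = 2·5; at 6: 2·6 = 12; next = 11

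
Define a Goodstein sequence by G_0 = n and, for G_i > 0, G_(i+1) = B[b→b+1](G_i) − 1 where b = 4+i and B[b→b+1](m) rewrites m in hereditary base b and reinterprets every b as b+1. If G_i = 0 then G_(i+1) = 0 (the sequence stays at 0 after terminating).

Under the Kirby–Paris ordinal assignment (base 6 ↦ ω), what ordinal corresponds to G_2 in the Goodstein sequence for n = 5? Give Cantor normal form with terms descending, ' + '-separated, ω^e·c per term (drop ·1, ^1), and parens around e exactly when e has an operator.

G_0=5  [base 4] 4 + 1  →[4↦5]→  5 + 1 = 6  −1 ⇒ G_1=5
G_1=5  [base 5] 5  →[5↦6]→  6 = 6  −1 ⇒ G_2=5
G_2=5  [base 6] 5  →[6↦7]→  5 = 5  −1 ⇒ G_3=4

5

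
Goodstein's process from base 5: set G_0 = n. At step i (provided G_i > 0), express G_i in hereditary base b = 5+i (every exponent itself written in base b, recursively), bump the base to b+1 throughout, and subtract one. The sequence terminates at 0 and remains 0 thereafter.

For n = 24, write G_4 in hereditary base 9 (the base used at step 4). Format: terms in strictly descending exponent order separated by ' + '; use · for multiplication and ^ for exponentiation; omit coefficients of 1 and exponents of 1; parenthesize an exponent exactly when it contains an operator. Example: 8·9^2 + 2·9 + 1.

i=0: 24 = 4·5 + 4 (b=5); 5→6: 4·6 + 4 = 28; 28−1 = 27
i=1: 27 = 4·6 + 3 (b=6); 6→7: 4·7 + 3 = 31; 31−1 = 30
i=2: 30 = 4·7 + 2 (b=7); 7→8: 4·8 + 2 = 34; 34−1 = 33
i=3: 33 = 4·8 + 1 (b=8); 8→9: 4·9 + 1 = 37; 37−1 = 36
i=4: 36 = 4·9 (b=9); 9→10: 4·10 = 40; 40−1 = 39

4·9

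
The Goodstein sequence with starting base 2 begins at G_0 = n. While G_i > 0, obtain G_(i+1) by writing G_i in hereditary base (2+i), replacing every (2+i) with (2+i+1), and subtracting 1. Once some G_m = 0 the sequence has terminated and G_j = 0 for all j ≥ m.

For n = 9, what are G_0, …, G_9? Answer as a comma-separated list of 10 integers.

G_0=9  [base 2] 2^(2 + 1) + 1  →[2↦3]→  3^(3 + 1) + 1 = 82  −1 ⇒ G_1=81
G_1=81  [base 3] 3^(3 + 1)  →[3↦4]→  4^(4 + 1) = 1024  −1 ⇒ G_2=1023
G_2=1023  [base 4] 3·4^4 + 3·4^3 + 3·4^2 + 3·4 + 3  →[4↦5]→  3·5^5 + 3·5^3 + 3·5^2 + 3·5 + 3 = 9843  −1 ⇒ G_3=9842
G_3=9842  [base 5] 3·5^5 + 3·5^3 + 3·5^2 + 3·5 + 2  →[5↦6]→  3·6^6 + 3·6^3 + 3·6^2 + 3·6 + 2 = 140744  −1 ⇒ G_4=140743
G_4=140743  [base 6] 3·6^6 + 3·6^3 + 3·6^2 + 3·6 + 1  →[6↦7]→  3·7^7 + 3·7^3 + 3·7^2 + 3·7 + 1 = 2471827  −1 ⇒ G_5=2471826
G_5=2471826  [base 7] 3·7^7 + 3·7^3 + 3·7^2 + 3·7  →[7↦8]→  3·8^8 + 3·8^3 + 3·8^2 + 3·8 = 50333400  −1 ⇒ G_6=50333399
G_6=50333399  [base 8] 3·8^8 + 3·8^3 + 3·8^2 + 2·8 + 7  →[8↦9]→  3·9^9 + 3·9^3 + 3·9^2 + 2·9 + 7 = 1162263922  −1 ⇒ G_7=1162263921
G_7=1162263921  [base 9] 3·9^9 + 3·9^3 + 3·9^2 + 2·9 + 6  →[9↦10]→  3·10^10 + 3·10^3 + 3·10^2 + 2·10 + 6 = 30000003326  −1 ⇒ G_8=30000003325
G_8=30000003325  [base 10] 3·10^10 + 3·10^3 + 3·10^2 + 2·10 + 5  →[10↦11]→  3·11^11 + 3·11^3 + 3·11^2 + 2·11 + 5 = 855935016216  −1 ⇒ G_9=855935016215

9, 81, 1023, 9842, 140743, 2471826, 50333399, 1162263921, 30000003325, 855935016215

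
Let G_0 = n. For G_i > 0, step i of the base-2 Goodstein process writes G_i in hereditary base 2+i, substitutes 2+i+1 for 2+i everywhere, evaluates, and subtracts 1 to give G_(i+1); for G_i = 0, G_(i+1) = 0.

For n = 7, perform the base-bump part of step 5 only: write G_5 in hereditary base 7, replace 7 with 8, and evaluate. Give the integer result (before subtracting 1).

16777216

step 0: 7 = 2^2 + 2 + 1; sub 3 for 2: 3^3 + 3 + 1; = 31; G_1 = 31−1 = 30
step 1: 30 = 3^3 + 3; sub 4 for 3: 4^4 + 4; = 260; G_2 = 260−1 = 259
step 2: 259 = 4^4 + 3; sub 5 for 4: 5^5 + 3; = 3128; G_3 = 3128−1 = 3127
step 3: 3127 = 5^5 + 2; sub 6 for 5: 6^6 + 2; = 46658; G_4 = 46658−1 = 46657
step 4: 46657 = 6^6 + 1; sub 7 for 6: 7^7 + 1; = 823544; G_5 = 823544−1 = 823543
step 5: 823543 = 7^7; sub 8 for 7: 8^8; = 16777216; G_6 = 16777216−1 = 16777215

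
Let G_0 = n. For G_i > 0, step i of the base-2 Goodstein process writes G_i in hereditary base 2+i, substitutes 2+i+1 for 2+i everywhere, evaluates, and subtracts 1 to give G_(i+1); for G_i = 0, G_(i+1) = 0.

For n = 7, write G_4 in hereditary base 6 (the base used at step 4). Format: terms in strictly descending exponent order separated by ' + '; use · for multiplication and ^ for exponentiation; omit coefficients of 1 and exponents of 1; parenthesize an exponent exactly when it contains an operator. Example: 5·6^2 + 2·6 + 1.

i=0: 7 = 2^2 + 2 + 1 (b=2); 2→3: 3^3 + 3 + 1 = 31; 31−1 = 30
i=1: 30 = 3^3 + 3 (b=3); 3→4: 4^4 + 4 = 260; 260−1 = 259
i=2: 259 = 4^4 + 3 (b=4); 4→5: 5^5 + 3 = 3128; 3128−1 = 3127
i=3: 3127 = 5^5 + 2 (b=5); 5→6: 6^6 + 2 = 46658; 46658−1 = 46657
i=4: 46657 = 6^6 + 1 (b=6); 6→7: 7^7 + 1 = 823544; 823544−1 = 823543

6^6 + 1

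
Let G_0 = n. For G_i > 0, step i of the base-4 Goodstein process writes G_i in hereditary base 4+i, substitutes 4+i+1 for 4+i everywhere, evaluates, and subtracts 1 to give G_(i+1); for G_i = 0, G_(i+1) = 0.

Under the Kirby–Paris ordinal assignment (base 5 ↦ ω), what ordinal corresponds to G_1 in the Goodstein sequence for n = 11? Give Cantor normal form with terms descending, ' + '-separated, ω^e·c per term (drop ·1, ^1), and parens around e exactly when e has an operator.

G_0=11  [base 4] 2·4 + 3  →[4↦5]→  2·5 + 3 = 13  −1 ⇒ G_1=12
G_1=12  [base 5] 2·5 + 2  →[5↦6]→  2·6 + 2 = 14  −1 ⇒ G_2=13

ω·2 + 2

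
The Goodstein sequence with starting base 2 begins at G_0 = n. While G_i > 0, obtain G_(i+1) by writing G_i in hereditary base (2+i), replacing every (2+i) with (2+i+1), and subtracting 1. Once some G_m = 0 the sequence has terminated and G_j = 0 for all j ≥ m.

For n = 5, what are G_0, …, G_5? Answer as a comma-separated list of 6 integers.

i=0: 5 = 2^2 + 1 (b=2); 2→3: 3^3 + 1 = 28; 28−1 = 27
i=1: 27 = 3^3 (b=3); 3→4: 4^4 = 256; 256−1 = 255
i=2: 255 = 3·4^3 + 3·4^2 + 3·4 + 3 (b=4); 4→5: 3·5^3 + 3·5^2 + 3·5 + 3 = 468; 468−1 = 467
i=3: 467 = 3·5^3 + 3·5^2 + 3·5 + 2 (b=5); 5→6: 3·6^3 + 3·6^2 + 3·6 + 2 = 776; 776−1 = 775
i=4: 775 = 3·6^3 + 3·6^2 + 3·6 + 1 (b=6); 6→7: 3·7^3 + 3·7^2 + 3·7 + 1 = 1198; 1198−1 = 1197

5, 27, 255, 467, 775, 1197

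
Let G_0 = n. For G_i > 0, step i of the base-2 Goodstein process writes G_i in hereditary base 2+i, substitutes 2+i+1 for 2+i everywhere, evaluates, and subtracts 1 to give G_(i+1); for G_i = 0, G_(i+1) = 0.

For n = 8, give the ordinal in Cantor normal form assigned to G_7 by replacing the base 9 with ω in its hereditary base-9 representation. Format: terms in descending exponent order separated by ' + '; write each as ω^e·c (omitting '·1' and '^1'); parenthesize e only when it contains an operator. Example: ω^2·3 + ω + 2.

ω^ω·2 + ω^2·2 + ω + 2

8 —HB2→ 2^(2 + 1) —bump→ 3^(3 + 1) = 81 —(−1)→ 80
80 —HB3→ 2·3^3 + 2·3^2 + 2·3 + 2 —bump→ 2·4^4 + 2·4^2 + 2·4 + 2 = 554 —(−1)→ 553
553 —HB4→ 2·4^4 + 2·4^2 + 2·4 + 1 —bump→ 2·5^5 + 2·5^2 + 2·5 + 1 = 6311 —(−1)→ 6310
6310 —HB5→ 2·5^5 + 2·5^2 + 2·5 —bump→ 2·6^6 + 2·6^2 + 2·6 = 93396 —(−1)→ 93395
93395 —HB6→ 2·6^6 + 2·6^2 + 6 + 5 —bump→ 2·7^7 + 2·7^2 + 7 + 5 = 1647196 —(−1)→ 1647195
1647195 —HB7→ 2·7^7 + 2·7^2 + 7 + 4 —bump→ 2·8^8 + 2·8^2 + 8 + 4 = 33554572 —(−1)→ 33554571
33554571 —HB8→ 2·8^8 + 2·8^2 + 8 + 3 —bump→ 2·9^9 + 2·9^2 + 9 + 3 = 774841152 —(−1)→ 774841151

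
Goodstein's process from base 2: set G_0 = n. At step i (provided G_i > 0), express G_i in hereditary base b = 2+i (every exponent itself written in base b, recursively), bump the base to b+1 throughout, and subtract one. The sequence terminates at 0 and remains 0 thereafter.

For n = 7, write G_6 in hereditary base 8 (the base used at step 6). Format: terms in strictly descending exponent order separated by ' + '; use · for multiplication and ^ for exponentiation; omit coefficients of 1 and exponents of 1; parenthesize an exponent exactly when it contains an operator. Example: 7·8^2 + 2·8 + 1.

step 0: 7 = 2^2 + 2 + 1; sub 3 for 2: 3^3 + 3 + 1; = 31; G_1 = 31−1 = 30
step 1: 30 = 3^3 + 3; sub 4 for 3: 4^4 + 4; = 260; G_2 = 260−1 = 259
step 2: 259 = 4^4 + 3; sub 5 for 4: 5^5 + 3; = 3128; G_3 = 3128−1 = 3127
step 3: 3127 = 5^5 + 2; sub 6 for 5: 6^6 + 2; = 46658; G_4 = 46658−1 = 46657
step 4: 46657 = 6^6 + 1; sub 7 for 6: 7^7 + 1; = 823544; G_5 = 823544−1 = 823543
step 5: 823543 = 7^7; sub 8 for 7: 8^8; = 16777216; G_6 = 16777216−1 = 16777215
step 6: 16777215 = 7·8^7 + 7·8^6 + 7·8^5 + 7·8^4 + 7·8^3 + 7·8^2 + 7·8 + 7; sub 9 for 8: 7·9^7 + 7·9^6 + 7·9^5 + 7·9^4 + 7·9^3 + 7·9^2 + 7·9 + 7; = 37665880; G_7 = 37665880−1 = 37665879

7·8^7 + 7·8^6 + 7·8^5 + 7·8^4 + 7·8^3 + 7·8^2 + 7·8 + 7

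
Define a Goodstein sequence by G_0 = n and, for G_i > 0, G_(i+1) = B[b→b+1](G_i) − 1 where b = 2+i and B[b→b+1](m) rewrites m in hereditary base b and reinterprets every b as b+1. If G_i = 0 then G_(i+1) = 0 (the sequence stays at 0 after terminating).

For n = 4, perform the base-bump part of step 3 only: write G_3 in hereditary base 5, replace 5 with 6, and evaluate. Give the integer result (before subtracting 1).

84

(0) 4|_2 = 2^2 ↦ 3^3|_3 = 27 ⇒ 26
(1) 26|_3 = 2·3^2 + 2·3 + 2 ↦ 2·4^2 + 2·4 + 2|_4 = 42 ⇒ 41
(2) 41|_4 = 2·4^2 + 2·4 + 1 ↦ 2·5^2 + 2·5 + 1|_5 = 61 ⇒ 60
(3) 60|_5 = 2·5^2 + 2·5 ↦ 2·6^2 + 2·6|_6 = 84 ⇒ 83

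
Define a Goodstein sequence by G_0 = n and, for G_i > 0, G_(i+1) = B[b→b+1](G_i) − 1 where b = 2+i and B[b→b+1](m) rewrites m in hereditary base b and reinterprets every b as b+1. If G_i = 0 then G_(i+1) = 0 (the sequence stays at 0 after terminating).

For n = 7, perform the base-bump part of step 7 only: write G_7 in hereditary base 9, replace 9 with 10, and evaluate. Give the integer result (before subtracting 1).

77777776

(0) 7|_2 = 2^2 + 2 + 1 ↦ 3^3 + 3 + 1|_3 = 31 ⇒ 30
(1) 30|_3 = 3^3 + 3 ↦ 4^4 + 4|_4 = 260 ⇒ 259
(2) 259|_4 = 4^4 + 3 ↦ 5^5 + 3|_5 = 3128 ⇒ 3127
(3) 3127|_5 = 5^5 + 2 ↦ 6^6 + 2|_6 = 46658 ⇒ 46657
(4) 46657|_6 = 6^6 + 1 ↦ 7^7 + 1|_7 = 823544 ⇒ 823543
(5) 823543|_7 = 7^7 ↦ 8^8|_8 = 16777216 ⇒ 16777215
(6) 16777215|_8 = 7·8^7 + 7·8^6 + 7·8^5 + 7·8^4 + 7·8^3 + 7·8^2 + 7·8 + 7 ↦ 7·9^7 + 7·9^6 + 7·9^5 + 7·9^4 + 7·9^3 + 7·9^2 + 7·9 + 7|_9 = 37665880 ⇒ 37665879
(7) 37665879|_9 = 7·9^7 + 7·9^6 + 7·9^5 + 7·9^4 + 7·9^3 + 7·9^2 + 7·9 + 6 ↦ 7·10^7 + 7·10^6 + 7·10^5 + 7·10^4 + 7·10^3 + 7·10^2 + 7·10 + 6|_10 = 77777776 ⇒ 77777775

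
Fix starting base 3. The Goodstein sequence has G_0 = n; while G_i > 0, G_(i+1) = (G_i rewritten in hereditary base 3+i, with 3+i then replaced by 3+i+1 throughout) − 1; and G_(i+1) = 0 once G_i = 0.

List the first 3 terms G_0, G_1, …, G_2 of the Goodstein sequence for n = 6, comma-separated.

6, 7, 7

(0) 6|_3 = 2·3 ↦ 2·4|_4 = 8 ⇒ 7
(1) 7|_4 = 4 + 3 ↦ 5 + 3|_5 = 8 ⇒ 7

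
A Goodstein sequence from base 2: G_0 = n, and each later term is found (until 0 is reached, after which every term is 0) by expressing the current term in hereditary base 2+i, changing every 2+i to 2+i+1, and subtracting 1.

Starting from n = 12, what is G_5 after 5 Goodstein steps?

5764910

G_0 = 12. HB_2(12) = 2^(2 + 1) + 2^2. Bump = 108. G_1 = 107.
G_1 = 107. HB_3(107) = 3^(3 + 1) + 2·3^2 + 2·3 + 2. Bump = 1066. G_2 = 1065.
G_2 = 1065. HB_4(1065) = 4^(4 + 1) + 2·4^2 + 2·4 + 1. Bump = 15686. G_3 = 15685.
G_3 = 15685. HB_5(15685) = 5^(5 + 1) + 2·5^2 + 2·5. Bump = 280020. G_4 = 280019.
G_4 = 280019. HB_6(280019) = 6^(6 + 1) + 2·6^2 + 6 + 5. Bump = 5764911. G_5 = 5764910.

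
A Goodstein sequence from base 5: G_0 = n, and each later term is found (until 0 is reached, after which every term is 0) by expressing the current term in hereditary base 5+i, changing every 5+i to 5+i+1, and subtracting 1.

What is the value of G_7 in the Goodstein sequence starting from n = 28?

101

G_0=28  [base 5] 5^2 + 3  →[5↦6]→  6^2 + 3 = 39  −1 ⇒ G_1=38
G_1=38  [base 6] 6^2 + 2  →[6↦7]→  7^2 + 2 = 51  −1 ⇒ G_2=50
G_2=50  [base 7] 7^2 + 1  →[7↦8]→  8^2 + 1 = 65  −1 ⇒ G_3=64
G_3=64  [base 8] 8^2  →[8↦9]→  9^2 = 81  −1 ⇒ G_4=80
G_4=80  [base 9] 8·9 + 8  →[9↦10]→  8·10 + 8 = 88  −1 ⇒ G_5=87
G_5=87  [base 10] 8·10 + 7  →[10↦11]→  8·11 + 7 = 95  −1 ⇒ G_6=94
G_6=94  [base 11] 8·11 + 6  →[11↦12]→  8·12 + 6 = 102  −1 ⇒ G_7=101
G_7=101  [base 12] 8·12 + 5  →[12↦13]→  8·13 + 5 = 109  −1 ⇒ G_8=108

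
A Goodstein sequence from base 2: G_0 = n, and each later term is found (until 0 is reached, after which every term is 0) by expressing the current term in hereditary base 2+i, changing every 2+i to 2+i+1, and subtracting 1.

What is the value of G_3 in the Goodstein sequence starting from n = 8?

6310

(0) 8|_2 = 2^(2 + 1) ↦ 3^(3 + 1)|_3 = 81 ⇒ 80
(1) 80|_3 = 2·3^3 + 2·3^2 + 2·3 + 2 ↦ 2·4^4 + 2·4^2 + 2·4 + 2|_4 = 554 ⇒ 553
(2) 553|_4 = 2·4^4 + 2·4^2 + 2·4 + 1 ↦ 2·5^5 + 2·5^2 + 2·5 + 1|_5 = 6311 ⇒ 6310
(3) 6310|_5 = 2·5^5 + 2·5^2 + 2·5 ↦ 2·6^6 + 2·6^2 + 2·6|_6 = 93396 ⇒ 93395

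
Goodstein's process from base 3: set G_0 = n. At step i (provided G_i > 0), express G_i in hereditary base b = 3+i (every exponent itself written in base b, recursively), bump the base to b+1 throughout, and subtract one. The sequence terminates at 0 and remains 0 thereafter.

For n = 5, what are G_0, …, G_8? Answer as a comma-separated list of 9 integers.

G_0 = 5. HB_3(5) = 3 + 2. Bump = 6. G_1 = 5.
G_1 = 5. HB_4(5) = 4 + 1. Bump = 6. G_2 = 5.
G_2 = 5. HB_5(5) = 5. Bump = 6. G_3 = 5.
G_3 = 5. HB_6(5) = 5. Bump = 5. G_4 = 4.
G_4 = 4. HB_7(4) = 4. Bump = 4. G_5 = 3.
G_5 = 3. HB_8(3) = 3. Bump = 3. G_6 = 2.
G_6 = 2. HB_9(2) = 2. Bump = 2. G_7 = 1.
G_7 = 1. HB_10(1) = 1. Bump = 1. G_8 = 0.

5, 5, 5, 5, 4, 3, 2, 1, 0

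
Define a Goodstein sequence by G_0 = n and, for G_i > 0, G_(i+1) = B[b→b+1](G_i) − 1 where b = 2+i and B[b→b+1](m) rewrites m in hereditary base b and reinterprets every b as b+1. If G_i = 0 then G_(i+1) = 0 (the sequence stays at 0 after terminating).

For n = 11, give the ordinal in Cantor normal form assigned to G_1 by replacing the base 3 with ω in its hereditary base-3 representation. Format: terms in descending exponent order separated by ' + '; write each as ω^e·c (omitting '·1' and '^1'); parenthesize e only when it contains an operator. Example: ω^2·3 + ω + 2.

ω^(ω + 1) + ω

(0) 11|_2 = 2^(2 + 1) + 2 + 1 ↦ 3^(3 + 1) + 3 + 1|_3 = 85 ⇒ 84
(1) 84|_3 = 3^(3 + 1) + 3 ↦ 4^(4 + 1) + 4|_4 = 1028 ⇒ 1027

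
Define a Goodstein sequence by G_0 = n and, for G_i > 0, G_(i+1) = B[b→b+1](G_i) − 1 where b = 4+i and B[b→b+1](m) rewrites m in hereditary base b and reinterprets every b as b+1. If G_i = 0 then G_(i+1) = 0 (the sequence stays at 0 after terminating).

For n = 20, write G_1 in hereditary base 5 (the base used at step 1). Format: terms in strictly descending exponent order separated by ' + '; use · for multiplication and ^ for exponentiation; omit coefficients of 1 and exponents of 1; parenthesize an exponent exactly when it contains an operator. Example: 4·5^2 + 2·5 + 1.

5^2 + 4

G_0=20  [base 4] 4^2 + 4  →[4↦5]→  5^2 + 5 = 30  −1 ⇒ G_1=29
G_1=29  [base 5] 5^2 + 4  →[5↦6]→  6^2 + 4 = 40  −1 ⇒ G_2=39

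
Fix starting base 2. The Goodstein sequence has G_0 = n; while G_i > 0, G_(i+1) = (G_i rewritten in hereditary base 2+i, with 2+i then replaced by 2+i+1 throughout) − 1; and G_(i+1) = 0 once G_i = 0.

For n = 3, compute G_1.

3

G_0=3  [base 2] 2 + 1  →[2↦3]→  3 + 1 = 4  −1 ⇒ G_1=3
G_1=3  [base 3] 3  →[3↦4]→  4 = 4  −1 ⇒ G_2=3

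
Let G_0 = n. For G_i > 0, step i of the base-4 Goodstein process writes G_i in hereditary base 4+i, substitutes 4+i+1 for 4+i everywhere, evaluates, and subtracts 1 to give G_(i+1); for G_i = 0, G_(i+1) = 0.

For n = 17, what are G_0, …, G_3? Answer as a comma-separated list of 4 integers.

17, 25, 35, 39

step 0: 17 = 4^2 + 1; sub 5 for 4: 5^2 + 1; = 26; G_1 = 26−1 = 25
step 1: 25 = 5^2; sub 6 for 5: 6^2; = 36; G_2 = 36−1 = 35
step 2: 35 = 5·6 + 5; sub 7 for 6: 5·7 + 5; = 40; G_3 = 40−1 = 39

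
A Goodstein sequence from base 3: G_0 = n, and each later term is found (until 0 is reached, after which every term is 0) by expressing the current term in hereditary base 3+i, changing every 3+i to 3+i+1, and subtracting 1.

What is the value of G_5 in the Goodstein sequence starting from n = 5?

i=0: 5 = 3 + 2 (b=3); 3→4: 4 + 2 = 6; 6−1 = 5
i=1: 5 = 4 + 1 (b=4); 4→5: 5 + 1 = 6; 6−1 = 5
i=2: 5 = 5 (b=5); 5→6: 6 = 6; 6−1 = 5
i=3: 5 = 5 (b=6); 6→7: 5 = 5; 5−1 = 4
i=4: 4 = 4 (b=7); 7→8: 4 = 4; 4−1 = 3
i=5: 3 = 3 (b=8); 8→9: 3 = 3; 3−1 = 2

3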